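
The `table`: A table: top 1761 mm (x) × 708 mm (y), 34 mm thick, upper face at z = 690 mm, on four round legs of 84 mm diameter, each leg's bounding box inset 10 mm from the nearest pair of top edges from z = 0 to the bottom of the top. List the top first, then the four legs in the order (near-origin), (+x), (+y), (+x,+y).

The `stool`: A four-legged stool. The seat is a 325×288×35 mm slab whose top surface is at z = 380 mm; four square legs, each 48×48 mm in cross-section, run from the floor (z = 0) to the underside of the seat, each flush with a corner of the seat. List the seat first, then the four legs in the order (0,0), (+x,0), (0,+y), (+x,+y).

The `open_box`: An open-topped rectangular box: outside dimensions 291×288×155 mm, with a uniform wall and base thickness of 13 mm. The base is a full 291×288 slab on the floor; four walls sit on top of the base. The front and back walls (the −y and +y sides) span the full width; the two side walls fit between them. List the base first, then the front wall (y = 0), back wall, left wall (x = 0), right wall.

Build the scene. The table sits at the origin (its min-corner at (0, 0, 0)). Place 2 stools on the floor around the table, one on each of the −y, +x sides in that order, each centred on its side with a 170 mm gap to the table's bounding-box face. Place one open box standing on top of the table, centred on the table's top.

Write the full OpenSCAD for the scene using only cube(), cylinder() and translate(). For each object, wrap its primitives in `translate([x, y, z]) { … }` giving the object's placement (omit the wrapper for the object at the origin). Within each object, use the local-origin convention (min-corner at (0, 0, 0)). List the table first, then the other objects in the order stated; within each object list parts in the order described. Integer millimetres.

translate([0, 0, 656]) cube([1761, 708, 34]);
translate([52, 52, 0]) cylinder(h = 656, r = 42);
translate([1709, 52, 0]) cylinder(h = 656, r = 42);
translate([52, 656, 0]) cylinder(h = 656, r = 42);
translate([1709, 656, 0]) cylinder(h = 656, r = 42);
translate([718, -458, 0]) {
  translate([0, 0, 345]) cube([325, 288, 35]);
  cube([48, 48, 345]);
  translate([277, 0, 0]) cube([48, 48, 345]);
  translate([0, 240, 0]) cube([48, 48, 345]);
  translate([277, 240, 0]) cube([48, 48, 345]);
}
translate([1931, 210, 0]) {
  translate([0, 0, 345]) cube([325, 288, 35]);
  cube([48, 48, 345]);
  translate([277, 0, 0]) cube([48, 48, 345]);
  translate([0, 240, 0]) cube([48, 48, 345]);
  translate([277, 240, 0]) cube([48, 48, 345]);
}
translate([735, 210, 690]) {
  cube([291, 288, 13]);
  translate([0, 0, 13]) cube([291, 13, 142]);
  translate([0, 275, 13]) cube([291, 13, 142]);
  translate([0, 13, 13]) cube([13, 262, 142]);
  translate([278, 13, 13]) cube([13, 262, 142]);
}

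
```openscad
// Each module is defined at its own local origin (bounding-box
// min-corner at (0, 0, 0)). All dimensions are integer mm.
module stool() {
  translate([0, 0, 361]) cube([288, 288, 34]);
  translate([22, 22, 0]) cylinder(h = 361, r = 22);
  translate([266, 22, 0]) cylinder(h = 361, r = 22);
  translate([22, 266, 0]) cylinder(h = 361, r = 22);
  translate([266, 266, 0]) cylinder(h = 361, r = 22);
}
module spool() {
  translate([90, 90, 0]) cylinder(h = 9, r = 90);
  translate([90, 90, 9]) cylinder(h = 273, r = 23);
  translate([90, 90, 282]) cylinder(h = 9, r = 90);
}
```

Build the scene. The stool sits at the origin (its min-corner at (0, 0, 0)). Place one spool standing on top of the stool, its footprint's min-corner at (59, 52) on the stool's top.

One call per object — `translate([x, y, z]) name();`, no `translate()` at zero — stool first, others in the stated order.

stool();
translate([59, 52, 395]) spool();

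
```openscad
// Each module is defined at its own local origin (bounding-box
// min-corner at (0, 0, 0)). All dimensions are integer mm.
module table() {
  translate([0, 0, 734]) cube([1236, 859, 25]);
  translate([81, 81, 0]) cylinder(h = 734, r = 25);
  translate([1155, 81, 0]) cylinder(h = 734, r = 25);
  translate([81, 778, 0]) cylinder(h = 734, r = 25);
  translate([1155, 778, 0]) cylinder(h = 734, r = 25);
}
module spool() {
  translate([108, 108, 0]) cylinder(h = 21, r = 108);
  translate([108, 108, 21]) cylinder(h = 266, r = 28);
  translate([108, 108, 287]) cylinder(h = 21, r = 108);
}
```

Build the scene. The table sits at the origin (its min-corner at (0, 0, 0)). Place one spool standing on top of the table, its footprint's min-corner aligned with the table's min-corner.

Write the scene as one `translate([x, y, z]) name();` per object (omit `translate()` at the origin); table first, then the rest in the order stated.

table();
translate([0, 0, 759]) spool();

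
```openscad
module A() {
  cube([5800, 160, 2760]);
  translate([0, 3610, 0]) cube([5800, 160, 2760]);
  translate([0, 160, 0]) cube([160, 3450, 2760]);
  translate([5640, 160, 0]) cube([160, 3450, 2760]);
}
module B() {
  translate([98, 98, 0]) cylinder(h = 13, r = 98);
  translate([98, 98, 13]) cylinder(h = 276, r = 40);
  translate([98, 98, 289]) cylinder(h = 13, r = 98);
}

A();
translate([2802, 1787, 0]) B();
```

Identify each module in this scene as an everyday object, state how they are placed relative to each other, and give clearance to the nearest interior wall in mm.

A is a house frame. B is a spool. The spool sits inside the house frame, centred. The clearance to the nearest interior wall is 1627 mm.

Clearances: x = 2642, y = 1627; minimum 1627 mm.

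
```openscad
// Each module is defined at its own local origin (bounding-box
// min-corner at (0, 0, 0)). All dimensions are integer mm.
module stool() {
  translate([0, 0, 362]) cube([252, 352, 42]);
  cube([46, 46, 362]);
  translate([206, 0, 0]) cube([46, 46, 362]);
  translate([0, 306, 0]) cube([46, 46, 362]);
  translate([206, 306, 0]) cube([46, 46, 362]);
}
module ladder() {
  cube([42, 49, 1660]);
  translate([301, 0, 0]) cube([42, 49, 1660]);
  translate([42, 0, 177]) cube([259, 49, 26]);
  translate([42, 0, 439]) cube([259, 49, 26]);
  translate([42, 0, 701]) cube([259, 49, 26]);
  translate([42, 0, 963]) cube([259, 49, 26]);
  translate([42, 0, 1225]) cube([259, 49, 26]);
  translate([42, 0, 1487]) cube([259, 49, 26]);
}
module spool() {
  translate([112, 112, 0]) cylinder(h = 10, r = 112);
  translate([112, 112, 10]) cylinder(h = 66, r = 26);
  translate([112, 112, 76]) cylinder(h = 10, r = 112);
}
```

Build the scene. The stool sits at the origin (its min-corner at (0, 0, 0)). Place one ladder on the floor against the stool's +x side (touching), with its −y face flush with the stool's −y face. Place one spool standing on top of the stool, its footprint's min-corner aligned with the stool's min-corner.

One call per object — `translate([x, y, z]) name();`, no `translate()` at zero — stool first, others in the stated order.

stool();
translate([252, 0, 0]) ladder();
translate([0, 0, 404]) spool();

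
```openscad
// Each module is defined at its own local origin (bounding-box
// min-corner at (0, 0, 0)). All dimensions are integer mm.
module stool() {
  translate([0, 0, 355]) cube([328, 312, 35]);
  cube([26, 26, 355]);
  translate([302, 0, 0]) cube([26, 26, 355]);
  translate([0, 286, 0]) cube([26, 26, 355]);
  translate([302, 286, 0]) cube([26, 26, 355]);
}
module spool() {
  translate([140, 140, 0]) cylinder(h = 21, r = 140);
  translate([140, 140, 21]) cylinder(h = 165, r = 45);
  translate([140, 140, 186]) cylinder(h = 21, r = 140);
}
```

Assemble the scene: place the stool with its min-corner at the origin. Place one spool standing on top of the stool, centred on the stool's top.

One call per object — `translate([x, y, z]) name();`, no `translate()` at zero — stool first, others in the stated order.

stool();
translate([24, 16, 390]) spool();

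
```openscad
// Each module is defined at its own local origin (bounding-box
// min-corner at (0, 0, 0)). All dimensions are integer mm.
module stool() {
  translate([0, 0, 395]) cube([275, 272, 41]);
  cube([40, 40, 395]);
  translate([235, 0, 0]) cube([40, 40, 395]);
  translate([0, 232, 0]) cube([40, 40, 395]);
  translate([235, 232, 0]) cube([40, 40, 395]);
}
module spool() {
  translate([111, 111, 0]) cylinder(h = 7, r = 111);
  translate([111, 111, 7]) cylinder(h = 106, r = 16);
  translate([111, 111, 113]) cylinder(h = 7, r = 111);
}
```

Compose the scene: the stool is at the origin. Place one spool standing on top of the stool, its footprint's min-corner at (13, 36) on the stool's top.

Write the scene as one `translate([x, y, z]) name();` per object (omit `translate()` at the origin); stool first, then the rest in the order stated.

stool();
translate([13, 36, 436]) spool();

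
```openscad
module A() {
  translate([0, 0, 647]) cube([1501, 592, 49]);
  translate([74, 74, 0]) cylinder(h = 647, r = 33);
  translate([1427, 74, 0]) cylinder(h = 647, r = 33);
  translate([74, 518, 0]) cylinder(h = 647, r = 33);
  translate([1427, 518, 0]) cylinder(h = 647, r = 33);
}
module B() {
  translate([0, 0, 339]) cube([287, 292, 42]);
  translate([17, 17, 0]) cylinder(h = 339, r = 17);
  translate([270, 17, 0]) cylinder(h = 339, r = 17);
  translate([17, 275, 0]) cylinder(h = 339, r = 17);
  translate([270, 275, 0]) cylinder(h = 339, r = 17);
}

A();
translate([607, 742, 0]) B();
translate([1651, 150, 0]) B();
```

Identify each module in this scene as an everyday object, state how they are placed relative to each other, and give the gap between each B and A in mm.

Each stool's nearest face is 150 mm from the table's bounding box.

A is a table. B is a stool. Two stools sit around the table at the +y, +x sides. The gap between each stool and the table is 150 mm.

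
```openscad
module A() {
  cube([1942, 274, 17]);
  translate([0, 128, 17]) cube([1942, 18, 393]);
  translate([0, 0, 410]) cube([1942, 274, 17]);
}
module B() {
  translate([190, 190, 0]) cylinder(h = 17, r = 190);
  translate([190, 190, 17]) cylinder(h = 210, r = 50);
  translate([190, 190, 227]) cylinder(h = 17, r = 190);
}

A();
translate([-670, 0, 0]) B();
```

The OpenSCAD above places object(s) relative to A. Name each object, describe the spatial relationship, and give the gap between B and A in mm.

A is an I-beam. B is a spool. The spool is on the floor beside the I-beam on its −x side. The gap between the spool and the I-beam is 290 mm.

The spool's nearest face is 290 mm from the I-beam's −x face.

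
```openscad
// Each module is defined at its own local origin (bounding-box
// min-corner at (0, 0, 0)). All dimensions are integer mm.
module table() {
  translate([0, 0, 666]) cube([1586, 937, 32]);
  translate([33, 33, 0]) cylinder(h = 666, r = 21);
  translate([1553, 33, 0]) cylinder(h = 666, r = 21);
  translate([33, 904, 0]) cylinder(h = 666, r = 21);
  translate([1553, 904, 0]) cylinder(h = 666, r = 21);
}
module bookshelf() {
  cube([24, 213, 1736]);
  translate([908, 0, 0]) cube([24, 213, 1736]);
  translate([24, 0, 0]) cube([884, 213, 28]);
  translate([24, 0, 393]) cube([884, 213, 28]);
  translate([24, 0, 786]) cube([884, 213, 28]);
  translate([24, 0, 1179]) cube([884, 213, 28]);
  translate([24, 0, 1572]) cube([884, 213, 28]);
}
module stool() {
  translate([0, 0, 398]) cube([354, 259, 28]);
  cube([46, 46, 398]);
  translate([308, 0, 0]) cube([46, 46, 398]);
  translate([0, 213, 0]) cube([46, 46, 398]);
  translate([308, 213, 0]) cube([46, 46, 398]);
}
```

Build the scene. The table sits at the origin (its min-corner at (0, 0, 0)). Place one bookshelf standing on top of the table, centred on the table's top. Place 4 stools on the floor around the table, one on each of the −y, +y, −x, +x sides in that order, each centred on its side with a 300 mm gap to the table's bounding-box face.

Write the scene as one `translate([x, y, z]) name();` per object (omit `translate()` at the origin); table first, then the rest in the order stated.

table();
translate([327, 362, 698]) bookshelf();
translate([616, -559, 0]) stool();
translate([616, 1237, 0]) stool();
translate([-654, 339, 0]) stool();
translate([1886, 339, 0]) stool();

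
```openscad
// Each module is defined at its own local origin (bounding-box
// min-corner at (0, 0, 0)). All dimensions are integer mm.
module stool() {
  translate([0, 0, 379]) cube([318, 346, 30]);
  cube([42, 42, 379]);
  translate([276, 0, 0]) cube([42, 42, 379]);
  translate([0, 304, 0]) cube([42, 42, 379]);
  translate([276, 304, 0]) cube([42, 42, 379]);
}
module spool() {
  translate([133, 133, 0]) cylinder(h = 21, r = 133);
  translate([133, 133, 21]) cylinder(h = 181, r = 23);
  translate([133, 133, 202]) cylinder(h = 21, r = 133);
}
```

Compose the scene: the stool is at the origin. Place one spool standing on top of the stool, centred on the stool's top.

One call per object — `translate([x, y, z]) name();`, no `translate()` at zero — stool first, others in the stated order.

stool();
translate([26, 40, 409]) spool();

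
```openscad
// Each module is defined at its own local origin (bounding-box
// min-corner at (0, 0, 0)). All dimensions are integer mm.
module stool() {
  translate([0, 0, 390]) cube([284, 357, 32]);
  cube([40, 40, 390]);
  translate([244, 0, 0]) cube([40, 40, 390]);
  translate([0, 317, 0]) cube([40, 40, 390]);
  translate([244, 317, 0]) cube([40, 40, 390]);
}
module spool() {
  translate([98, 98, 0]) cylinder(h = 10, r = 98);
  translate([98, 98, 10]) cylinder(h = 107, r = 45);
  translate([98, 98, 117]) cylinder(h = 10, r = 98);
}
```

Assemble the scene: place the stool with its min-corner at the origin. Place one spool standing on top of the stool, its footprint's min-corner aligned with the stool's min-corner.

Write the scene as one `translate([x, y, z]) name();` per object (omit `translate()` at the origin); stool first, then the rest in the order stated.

stool();
translate([0, 0, 422]) spool();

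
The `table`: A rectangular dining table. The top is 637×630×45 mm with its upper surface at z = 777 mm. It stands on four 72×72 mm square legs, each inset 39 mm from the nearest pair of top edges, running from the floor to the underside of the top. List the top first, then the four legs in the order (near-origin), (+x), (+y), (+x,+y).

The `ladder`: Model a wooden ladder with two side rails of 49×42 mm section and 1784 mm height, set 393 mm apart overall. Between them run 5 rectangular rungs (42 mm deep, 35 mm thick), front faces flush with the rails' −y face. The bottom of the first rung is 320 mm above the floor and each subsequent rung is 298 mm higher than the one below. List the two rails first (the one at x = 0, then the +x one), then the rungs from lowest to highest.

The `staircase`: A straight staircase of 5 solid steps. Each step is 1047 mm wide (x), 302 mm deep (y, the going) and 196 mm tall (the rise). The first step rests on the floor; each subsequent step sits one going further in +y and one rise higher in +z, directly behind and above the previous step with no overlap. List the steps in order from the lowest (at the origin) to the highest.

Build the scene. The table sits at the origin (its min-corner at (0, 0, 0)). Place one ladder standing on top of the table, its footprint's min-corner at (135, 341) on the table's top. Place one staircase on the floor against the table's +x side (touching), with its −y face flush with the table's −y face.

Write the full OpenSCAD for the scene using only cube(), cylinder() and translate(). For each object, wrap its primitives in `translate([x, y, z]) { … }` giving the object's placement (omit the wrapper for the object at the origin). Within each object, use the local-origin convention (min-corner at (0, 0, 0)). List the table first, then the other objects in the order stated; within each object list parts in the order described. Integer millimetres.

translate([0, 0, 732]) cube([637, 630, 45]);
translate([39, 39, 0]) cube([72, 72, 732]);
translate([526, 39, 0]) cube([72, 72, 732]);
translate([39, 519, 0]) cube([72, 72, 732]);
translate([526, 519, 0]) cube([72, 72, 732]);
translate([135, 341, 777]) {
  cube([49, 42, 1784]);
  translate([344, 0, 0]) cube([49, 42, 1784]);
  translate([49, 0, 320]) cube([295, 42, 35]);
  translate([49, 0, 618]) cube([295, 42, 35]);
  translate([49, 0, 916]) cube([295, 42, 35]);
  translate([49, 0, 1214]) cube([295, 42, 35]);
  translate([49, 0, 1512]) cube([295, 42, 35]);
}
translate([637, 0, 0]) {
  cube([1047, 302, 196]);
  translate([0, 302, 196]) cube([1047, 302, 196]);
  translate([0, 604, 392]) cube([1047, 302, 196]);
  translate([0, 906, 588]) cube([1047, 302, 196]);
  translate([0, 1208, 784]) cube([1047, 302, 196]);
}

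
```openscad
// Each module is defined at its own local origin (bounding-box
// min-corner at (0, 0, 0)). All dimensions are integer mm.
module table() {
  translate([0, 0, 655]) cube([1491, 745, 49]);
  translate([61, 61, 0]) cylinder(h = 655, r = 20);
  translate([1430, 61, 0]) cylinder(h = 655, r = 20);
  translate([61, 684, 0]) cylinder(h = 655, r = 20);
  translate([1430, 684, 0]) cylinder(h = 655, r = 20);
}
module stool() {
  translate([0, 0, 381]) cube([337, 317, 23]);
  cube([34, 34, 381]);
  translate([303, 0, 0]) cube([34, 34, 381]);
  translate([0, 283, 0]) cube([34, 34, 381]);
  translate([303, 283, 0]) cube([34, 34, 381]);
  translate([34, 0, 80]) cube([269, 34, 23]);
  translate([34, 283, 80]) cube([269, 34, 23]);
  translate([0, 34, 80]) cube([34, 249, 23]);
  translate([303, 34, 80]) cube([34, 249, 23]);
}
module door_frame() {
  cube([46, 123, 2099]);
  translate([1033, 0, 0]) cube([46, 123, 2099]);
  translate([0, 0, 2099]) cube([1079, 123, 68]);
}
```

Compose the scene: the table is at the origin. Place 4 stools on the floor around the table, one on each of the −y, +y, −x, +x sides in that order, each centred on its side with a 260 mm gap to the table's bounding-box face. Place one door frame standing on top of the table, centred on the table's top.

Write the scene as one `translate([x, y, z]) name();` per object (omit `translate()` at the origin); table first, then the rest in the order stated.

table();
translate([577, -577, 0]) stool();
translate([577, 1005, 0]) stool();
translate([-597, 214, 0]) stool();
translate([1751, 214, 0]) stool();
translate([206, 311, 704]) door_frame();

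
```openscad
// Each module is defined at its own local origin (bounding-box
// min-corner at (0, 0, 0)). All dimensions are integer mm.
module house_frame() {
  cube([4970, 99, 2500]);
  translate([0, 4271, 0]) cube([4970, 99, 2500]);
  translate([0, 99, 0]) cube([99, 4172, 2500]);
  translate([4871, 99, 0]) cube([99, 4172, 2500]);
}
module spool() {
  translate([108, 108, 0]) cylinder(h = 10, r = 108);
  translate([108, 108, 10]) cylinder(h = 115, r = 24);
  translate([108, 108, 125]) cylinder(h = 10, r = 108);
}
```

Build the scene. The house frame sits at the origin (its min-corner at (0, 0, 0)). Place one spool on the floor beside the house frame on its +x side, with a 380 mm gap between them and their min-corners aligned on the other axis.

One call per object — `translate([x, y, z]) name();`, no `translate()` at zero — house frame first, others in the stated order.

house_frame();
translate([5350, 0, 0]) spool();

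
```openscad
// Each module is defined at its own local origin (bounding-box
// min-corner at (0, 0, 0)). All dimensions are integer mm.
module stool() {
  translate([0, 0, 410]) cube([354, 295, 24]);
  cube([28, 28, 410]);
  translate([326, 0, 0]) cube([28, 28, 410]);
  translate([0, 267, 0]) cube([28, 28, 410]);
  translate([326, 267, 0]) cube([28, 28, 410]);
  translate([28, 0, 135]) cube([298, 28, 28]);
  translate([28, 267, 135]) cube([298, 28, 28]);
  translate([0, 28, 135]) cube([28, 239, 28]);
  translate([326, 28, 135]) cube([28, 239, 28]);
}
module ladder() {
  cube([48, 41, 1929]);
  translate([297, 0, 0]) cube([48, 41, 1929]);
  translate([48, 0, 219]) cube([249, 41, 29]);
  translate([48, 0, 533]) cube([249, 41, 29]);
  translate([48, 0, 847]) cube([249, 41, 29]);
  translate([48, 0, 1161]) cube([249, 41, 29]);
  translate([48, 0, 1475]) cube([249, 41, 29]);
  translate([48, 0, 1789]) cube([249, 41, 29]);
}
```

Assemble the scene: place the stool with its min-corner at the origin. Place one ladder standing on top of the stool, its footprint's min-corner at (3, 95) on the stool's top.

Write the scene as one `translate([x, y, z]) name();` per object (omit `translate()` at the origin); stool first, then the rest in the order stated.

stool();
translate([3, 95, 434]) ladder();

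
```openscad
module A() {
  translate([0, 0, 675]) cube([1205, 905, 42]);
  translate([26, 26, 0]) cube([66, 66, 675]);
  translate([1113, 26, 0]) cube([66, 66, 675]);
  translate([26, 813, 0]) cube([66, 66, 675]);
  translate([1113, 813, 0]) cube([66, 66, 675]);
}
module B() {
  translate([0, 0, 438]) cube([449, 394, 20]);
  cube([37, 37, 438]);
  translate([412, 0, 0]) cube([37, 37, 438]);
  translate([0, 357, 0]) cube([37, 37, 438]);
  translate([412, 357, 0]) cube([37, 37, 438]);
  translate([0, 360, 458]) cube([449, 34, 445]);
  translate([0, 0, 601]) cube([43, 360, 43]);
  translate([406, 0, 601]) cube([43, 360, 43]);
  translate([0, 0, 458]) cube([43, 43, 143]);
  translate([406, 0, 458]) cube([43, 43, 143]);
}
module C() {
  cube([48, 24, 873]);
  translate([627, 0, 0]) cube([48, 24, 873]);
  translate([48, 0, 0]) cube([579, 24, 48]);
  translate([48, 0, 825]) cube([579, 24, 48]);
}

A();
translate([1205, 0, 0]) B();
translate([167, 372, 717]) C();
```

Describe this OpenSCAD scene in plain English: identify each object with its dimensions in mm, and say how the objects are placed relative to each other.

A is a table with a 1205×905 mm rectangular top, 42 mm thick, top surface at z = 717 mm, supported by four 66×66 mm square legs, each inset 26 mm from the nearest pair of top edges, running from the floor.

B is a chair: 449×394 mm seat, 20 mm thick, top at z = 458 mm, on four 37 mm square corner legs flush with the seat edges. A 34 mm thick backrest slab spans the full seat width, extending 445 mm above the seat top, its back face flush with the seat's +y edge. Two armrests of 43×43 mm section run along each side from the seat's front edge to the front of the backrest, top faces 186 mm above the seat top and outer faces flush with the seat's x-edges; a 43×43 mm post under the front of each armrest stands on the seat at the front corner.

C is a rectangular picture frame lying in the x–z plane (depth along y). The opening is 579 mm wide (x) by 777 mm tall (z), surrounded by a border 48 mm wide on all four sides. The frame is 24 mm deep and is made of two full-height vertical stiles with two horizontal rails fitted between them.

The chair is against the table's +x side, with their −y faces flush. The picture frame is on top of the table.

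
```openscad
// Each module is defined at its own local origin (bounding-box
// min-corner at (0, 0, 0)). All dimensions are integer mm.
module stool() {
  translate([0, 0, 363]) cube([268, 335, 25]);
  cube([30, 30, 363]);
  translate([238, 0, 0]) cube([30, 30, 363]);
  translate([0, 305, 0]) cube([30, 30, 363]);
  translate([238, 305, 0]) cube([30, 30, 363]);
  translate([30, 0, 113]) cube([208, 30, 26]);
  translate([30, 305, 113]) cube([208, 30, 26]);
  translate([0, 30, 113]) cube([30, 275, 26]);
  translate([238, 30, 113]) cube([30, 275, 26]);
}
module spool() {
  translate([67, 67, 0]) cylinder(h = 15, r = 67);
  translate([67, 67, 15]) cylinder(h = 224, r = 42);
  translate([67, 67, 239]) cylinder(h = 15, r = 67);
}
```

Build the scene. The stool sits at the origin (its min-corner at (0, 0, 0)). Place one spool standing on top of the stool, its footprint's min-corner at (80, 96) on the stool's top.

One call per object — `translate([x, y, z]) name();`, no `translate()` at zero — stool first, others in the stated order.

stool();
translate([80, 96, 388]) spool();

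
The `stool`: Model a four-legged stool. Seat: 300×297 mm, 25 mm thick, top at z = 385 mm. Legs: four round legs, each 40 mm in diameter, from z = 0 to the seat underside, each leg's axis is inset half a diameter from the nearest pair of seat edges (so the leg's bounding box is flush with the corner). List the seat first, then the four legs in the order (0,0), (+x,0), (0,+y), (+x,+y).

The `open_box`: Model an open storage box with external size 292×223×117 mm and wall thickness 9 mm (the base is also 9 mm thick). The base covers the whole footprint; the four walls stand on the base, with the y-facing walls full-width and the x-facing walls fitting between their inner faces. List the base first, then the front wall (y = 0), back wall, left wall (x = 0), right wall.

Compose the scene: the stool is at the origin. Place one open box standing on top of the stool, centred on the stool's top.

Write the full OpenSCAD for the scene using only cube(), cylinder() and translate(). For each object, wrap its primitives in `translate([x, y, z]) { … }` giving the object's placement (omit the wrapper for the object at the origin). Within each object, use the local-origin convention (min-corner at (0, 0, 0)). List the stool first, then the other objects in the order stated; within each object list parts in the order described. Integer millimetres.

translate([0, 0, 360]) cube([300, 297, 25]);
translate([20, 20, 0]) cylinder(h = 360, r = 20);
translate([280, 20, 0]) cylinder(h = 360, r = 20);
translate([20, 277, 0]) cylinder(h = 360, r = 20);
translate([280, 277, 0]) cylinder(h = 360, r = 20);
translate([4, 37, 385]) {
  cube([292, 223, 9]);
  translate([0, 0, 9]) cube([292, 9, 108]);
  translate([0, 214, 9]) cube([292, 9, 108]);
  translate([0, 9, 9]) cube([9, 205, 108]);
  translate([283, 9, 9]) cube([9, 205, 108]);
}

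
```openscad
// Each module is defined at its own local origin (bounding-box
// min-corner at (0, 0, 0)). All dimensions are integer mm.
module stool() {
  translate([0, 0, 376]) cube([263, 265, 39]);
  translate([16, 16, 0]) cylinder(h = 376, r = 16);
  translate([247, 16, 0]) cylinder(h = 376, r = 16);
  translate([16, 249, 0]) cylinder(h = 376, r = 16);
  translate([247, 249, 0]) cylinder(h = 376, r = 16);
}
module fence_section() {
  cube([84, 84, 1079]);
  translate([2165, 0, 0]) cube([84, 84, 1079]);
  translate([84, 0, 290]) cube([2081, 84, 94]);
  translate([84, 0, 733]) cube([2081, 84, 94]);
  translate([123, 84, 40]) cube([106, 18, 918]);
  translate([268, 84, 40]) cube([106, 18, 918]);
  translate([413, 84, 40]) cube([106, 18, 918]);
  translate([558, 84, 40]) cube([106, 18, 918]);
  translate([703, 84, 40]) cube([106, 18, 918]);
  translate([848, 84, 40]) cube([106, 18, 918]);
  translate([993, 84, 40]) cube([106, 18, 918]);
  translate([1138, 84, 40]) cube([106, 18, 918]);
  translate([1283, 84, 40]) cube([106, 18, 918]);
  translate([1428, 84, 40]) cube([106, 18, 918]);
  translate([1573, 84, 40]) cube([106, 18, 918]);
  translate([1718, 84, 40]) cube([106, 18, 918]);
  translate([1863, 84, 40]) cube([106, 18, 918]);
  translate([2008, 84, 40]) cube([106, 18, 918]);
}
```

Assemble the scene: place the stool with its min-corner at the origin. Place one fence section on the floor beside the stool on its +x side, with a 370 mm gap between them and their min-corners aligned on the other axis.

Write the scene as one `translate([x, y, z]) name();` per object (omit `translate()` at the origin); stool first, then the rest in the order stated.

stool();
translate([633, 0, 0]) fence_section();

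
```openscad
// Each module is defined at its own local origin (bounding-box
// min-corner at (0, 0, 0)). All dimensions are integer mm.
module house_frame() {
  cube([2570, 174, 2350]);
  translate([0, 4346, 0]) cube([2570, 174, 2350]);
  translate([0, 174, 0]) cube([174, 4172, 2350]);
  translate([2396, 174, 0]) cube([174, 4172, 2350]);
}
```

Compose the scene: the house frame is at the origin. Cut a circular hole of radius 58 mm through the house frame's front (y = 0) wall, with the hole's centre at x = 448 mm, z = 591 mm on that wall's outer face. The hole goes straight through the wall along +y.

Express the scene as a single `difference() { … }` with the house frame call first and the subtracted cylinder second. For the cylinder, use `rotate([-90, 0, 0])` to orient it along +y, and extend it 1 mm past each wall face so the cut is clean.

difference() {
  house_frame();
  translate([448, -1, 591]) rotate([-90, 0, 0]) cylinder(h = 176, r = 58);
}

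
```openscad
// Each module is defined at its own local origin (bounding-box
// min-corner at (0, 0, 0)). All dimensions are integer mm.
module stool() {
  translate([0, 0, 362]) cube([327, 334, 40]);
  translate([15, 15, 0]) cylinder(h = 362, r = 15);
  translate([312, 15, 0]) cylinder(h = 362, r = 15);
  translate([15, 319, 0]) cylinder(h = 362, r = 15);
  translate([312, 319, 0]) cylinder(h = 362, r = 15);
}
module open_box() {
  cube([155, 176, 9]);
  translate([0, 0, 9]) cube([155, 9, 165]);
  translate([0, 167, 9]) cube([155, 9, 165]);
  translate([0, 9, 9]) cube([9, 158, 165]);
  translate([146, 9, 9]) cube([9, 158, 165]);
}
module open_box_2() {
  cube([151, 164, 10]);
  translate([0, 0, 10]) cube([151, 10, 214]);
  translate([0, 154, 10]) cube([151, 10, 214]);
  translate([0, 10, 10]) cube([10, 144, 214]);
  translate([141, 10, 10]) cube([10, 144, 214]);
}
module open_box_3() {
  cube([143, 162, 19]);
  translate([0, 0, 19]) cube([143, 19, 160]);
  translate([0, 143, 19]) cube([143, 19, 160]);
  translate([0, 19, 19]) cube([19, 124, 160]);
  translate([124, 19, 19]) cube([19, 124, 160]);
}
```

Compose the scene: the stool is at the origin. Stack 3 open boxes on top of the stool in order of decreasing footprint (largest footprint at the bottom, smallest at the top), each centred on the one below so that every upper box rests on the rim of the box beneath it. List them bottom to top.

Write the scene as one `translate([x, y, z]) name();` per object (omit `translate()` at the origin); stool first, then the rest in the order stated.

stool();
translate([86, 79, 402]) open_box();
translate([88, 85, 576]) open_box_2();
translate([92, 86, 800]) open_box_3();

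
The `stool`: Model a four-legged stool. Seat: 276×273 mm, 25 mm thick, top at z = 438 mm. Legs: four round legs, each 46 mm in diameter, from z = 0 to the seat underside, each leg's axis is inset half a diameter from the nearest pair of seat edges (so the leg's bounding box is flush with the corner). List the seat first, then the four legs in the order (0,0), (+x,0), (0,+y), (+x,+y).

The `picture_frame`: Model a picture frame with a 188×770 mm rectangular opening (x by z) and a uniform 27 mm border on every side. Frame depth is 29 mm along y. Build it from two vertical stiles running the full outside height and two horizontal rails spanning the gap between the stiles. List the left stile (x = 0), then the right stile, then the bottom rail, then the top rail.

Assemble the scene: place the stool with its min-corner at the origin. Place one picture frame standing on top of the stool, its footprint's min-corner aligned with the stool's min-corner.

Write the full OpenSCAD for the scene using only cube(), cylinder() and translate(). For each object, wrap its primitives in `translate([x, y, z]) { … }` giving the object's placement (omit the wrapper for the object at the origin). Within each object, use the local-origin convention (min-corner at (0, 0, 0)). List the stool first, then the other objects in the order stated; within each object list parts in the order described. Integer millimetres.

translate([0, 0, 413]) cube([276, 273, 25]);
translate([23, 23, 0]) cylinder(h = 413, r = 23);
translate([253, 23, 0]) cylinder(h = 413, r = 23);
translate([23, 250, 0]) cylinder(h = 413, r = 23);
translate([253, 250, 0]) cylinder(h = 413, r = 23);
translate([0, 0, 438]) {
  cube([27, 29, 824]);
  translate([215, 0, 0]) cube([27, 29, 824]);
  translate([27, 0, 0]) cube([188, 29, 27]);
  translate([27, 0, 797]) cube([188, 29, 27]);
}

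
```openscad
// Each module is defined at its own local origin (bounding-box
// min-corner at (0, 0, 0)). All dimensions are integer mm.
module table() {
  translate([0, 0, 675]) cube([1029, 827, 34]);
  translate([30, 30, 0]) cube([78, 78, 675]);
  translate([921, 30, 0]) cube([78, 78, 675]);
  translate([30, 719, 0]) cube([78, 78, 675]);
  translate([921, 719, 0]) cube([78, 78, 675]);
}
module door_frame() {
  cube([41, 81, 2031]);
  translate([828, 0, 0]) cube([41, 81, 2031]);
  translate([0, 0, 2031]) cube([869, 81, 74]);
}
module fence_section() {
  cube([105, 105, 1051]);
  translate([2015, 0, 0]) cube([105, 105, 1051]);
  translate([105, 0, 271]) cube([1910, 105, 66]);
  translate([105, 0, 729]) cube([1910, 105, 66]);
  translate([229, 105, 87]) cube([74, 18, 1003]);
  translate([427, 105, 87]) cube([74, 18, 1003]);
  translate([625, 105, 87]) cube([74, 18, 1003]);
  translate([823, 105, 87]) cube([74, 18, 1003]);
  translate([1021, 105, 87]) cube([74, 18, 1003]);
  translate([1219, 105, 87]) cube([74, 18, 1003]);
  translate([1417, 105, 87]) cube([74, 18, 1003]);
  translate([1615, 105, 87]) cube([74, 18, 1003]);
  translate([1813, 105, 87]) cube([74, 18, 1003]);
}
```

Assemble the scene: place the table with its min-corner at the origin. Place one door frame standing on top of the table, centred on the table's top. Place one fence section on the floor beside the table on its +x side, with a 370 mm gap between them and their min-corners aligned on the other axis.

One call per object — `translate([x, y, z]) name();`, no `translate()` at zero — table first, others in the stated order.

table();
translate([80, 373, 709]) door_frame();
translate([1399, 0, 0]) fence_section();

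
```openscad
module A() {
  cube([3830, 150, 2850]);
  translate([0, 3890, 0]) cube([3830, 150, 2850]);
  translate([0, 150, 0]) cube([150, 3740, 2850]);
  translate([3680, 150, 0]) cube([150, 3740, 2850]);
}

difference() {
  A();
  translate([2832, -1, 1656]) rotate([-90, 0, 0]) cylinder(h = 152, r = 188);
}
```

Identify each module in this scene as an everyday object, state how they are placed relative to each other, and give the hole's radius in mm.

A is a house frame. The house frame has a circular hole through its front wall. The hole's radius is 188 mm.

The subtracted cylinder has r = 188 mm.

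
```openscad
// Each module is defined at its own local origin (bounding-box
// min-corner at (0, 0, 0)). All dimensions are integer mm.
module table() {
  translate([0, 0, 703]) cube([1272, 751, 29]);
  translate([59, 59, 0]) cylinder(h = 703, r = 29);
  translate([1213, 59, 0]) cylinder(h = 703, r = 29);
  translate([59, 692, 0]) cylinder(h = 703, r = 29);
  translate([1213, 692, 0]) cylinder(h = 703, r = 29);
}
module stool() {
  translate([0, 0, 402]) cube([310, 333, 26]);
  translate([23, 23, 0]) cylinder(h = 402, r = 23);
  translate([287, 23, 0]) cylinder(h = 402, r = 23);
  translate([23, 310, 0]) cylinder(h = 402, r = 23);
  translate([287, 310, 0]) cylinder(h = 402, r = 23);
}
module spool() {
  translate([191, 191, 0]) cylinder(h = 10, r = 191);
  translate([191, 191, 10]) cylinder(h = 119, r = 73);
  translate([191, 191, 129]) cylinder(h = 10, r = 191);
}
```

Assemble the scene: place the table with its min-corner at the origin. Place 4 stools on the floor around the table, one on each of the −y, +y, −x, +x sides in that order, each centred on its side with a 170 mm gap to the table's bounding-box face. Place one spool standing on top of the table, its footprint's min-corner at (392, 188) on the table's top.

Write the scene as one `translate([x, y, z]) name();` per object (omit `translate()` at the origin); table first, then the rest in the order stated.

table();
translate([481, -503, 0]) stool();
translate([481, 921, 0]) stool();
translate([-480, 209, 0]) stool();
translate([1442, 209, 0]) stool();
translate([392, 188, 732]) spool();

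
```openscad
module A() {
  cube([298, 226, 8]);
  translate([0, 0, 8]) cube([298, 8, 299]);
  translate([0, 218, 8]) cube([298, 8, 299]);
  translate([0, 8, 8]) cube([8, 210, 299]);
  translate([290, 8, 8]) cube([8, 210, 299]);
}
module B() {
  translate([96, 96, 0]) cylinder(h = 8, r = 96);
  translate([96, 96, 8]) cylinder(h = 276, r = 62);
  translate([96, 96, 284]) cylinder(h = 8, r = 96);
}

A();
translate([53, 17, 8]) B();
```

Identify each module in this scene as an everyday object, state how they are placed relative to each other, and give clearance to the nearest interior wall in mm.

Clearances: x = 45, y = 9; minimum 9 mm.

A is an open box. B is a spool. The spool sits inside the open box, centred. The clearance to the nearest interior wall is 9 mm.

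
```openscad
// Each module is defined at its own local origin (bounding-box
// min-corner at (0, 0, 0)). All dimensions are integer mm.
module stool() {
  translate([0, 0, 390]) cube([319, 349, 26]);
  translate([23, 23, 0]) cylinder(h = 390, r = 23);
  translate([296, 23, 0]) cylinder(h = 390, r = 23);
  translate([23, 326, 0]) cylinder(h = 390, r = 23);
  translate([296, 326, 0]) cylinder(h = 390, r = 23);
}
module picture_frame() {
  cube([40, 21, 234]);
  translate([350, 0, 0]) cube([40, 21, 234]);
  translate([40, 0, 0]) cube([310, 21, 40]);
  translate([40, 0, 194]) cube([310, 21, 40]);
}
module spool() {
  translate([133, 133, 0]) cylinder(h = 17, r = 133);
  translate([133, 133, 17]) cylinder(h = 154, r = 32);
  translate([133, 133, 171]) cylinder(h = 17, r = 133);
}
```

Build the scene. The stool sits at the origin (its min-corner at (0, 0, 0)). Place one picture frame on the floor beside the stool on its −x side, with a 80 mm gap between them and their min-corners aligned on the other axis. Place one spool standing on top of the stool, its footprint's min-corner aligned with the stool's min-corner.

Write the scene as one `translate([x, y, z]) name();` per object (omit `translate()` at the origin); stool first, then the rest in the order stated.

stool();
translate([-470, 0, 0]) picture_frame();
translate([0, 0, 416]) spool();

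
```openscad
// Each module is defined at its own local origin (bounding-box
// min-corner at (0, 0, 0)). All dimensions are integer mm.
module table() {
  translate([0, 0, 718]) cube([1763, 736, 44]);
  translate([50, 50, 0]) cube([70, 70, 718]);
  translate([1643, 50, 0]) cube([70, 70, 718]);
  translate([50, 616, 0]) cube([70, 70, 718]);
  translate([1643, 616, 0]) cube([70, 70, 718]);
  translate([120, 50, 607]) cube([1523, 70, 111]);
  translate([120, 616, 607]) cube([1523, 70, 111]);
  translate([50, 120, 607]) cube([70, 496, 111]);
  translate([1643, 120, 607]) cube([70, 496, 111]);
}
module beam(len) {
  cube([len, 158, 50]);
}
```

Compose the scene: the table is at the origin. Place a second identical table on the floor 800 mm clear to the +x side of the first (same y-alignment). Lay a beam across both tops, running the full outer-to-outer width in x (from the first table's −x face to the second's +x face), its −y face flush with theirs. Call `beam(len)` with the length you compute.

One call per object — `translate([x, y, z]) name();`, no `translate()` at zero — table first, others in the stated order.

table();
translate([2563, 0, 0]) table();
translate([0, 0, 762]) beam(4326);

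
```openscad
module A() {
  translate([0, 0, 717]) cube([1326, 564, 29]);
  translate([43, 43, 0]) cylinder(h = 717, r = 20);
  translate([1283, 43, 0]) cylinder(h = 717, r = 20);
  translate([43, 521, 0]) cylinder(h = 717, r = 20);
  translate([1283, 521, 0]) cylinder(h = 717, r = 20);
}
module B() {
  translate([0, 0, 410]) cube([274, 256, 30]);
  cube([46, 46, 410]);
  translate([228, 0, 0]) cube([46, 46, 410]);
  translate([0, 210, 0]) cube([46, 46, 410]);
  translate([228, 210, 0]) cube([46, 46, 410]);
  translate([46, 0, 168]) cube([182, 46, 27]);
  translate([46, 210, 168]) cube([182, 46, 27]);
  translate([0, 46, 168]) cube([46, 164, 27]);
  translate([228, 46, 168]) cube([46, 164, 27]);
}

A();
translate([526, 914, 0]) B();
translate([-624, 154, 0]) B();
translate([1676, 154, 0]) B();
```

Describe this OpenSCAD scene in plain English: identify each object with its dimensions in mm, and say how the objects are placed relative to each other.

A is a table: top 1326 mm (x) × 564 mm (y), 29 mm thick, upper face at z = 746 mm, on four round legs of 40 mm diameter, each leg's bounding box inset 23 mm from the nearest pair of top edges, running from z = 0 to the bottom of the top.

B is a four-legged stool. The seat is 274×256 mm, 30 mm thick, top at z = 440 mm. It stands on four square legs, each 46×46 mm in cross-section, from z = 0 to the seat underside, each flush with a corner of the seat. Four stretchers, 46 mm wide and 27 mm tall, connect adjacent legs with their undersides at z = 168 mm, each running between the inner faces of the legs it joins and aligned with the legs' outer faces on the other axis.

Three stools sit around the table at the +y, −x, +x sides.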